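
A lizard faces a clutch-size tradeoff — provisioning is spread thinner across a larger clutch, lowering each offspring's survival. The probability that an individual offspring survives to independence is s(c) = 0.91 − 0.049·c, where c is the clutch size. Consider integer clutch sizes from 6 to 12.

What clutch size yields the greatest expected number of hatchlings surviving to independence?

9

Expected hatchlings surviving to independence = c × s(c):
  c=6: 6 × 0.616 = 3.696
  c=7: 7 × 0.567 = 3.969
  c=8: 8 × 0.518 = 4.144
  c=9: 9 × 0.469 = 4.221
  c=10: 10 × 0.420 = 4.200
  c=11: 11 × 0.371 = 4.081
  c=12: 12 × 0.322 = 3.864
Maximum at c = 9 (4.221 hatchlings surviving to independence).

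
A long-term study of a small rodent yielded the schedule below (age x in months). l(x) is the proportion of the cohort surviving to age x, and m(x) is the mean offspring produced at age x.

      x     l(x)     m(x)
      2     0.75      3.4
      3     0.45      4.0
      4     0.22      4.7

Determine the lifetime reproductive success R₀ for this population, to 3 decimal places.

R₀ = Σ l(x) m(x):
  age 2: 0.75 × 3.4 = 2.5500
  age 3: 0.45 × 4.0 = 1.8000
  age 4: 0.22 × 4.7 = 1.0340
R₀ = 2.5500 + 1.8000 + 1.0340 = 5.3840

5.384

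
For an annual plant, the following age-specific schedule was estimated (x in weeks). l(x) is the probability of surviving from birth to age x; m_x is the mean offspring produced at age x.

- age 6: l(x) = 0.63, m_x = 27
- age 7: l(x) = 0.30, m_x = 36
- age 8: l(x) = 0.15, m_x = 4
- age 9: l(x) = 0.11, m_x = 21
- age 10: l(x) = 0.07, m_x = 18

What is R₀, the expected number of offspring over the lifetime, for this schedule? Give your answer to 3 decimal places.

31.980

R₀ = Σ l(x) m_x:
  age 6: 0.63 × 27 = 17.0100
  age 7: 0.30 × 36 = 10.8000
  age 8: 0.15 × 4 = 0.6000
  age 9: 0.11 × 21 = 2.3100
  age 10: 0.07 × 18 = 1.2600
R₀ = 17.0100 + 10.8000 + 0.6000 + 2.3100 + 1.2600 = 31.9800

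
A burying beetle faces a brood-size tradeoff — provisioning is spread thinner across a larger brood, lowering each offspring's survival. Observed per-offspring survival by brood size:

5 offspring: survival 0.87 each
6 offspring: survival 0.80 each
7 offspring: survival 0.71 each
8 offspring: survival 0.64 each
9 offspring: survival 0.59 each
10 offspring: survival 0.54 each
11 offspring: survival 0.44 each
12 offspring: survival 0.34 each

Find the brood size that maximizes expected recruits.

Expected recruits = c × s(c):
  c=5: 5 × 0.87 = 4.350
  c=6: 6 × 0.80 = 4.800
  c=7: 7 × 0.71 = 4.970
  c=8: 8 × 0.64 = 5.120
  c=9: 9 × 0.59 = 5.310
  c=10: 10 × 0.54 = 5.400
  c=11: 11 × 0.44 = 4.840
  c=12: 12 × 0.34 = 4.080
Maximum at c = 10 (5.400 recruits).

10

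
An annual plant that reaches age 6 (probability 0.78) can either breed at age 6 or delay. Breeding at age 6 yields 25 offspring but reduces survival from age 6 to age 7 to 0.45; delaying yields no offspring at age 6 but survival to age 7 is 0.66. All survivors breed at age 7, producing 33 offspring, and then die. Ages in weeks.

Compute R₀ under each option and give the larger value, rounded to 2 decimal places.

breed at age 6: R₀ = 0.78 × (25 + 0.45 × 33) = 0.78 × 39.8500 = 31.0830
delay to age 7: R₀ = 0.78 × (0.66 × 33) = 0.78 × 21.7800 = 16.9884
Higher: breed at age 6 (31.0830).

31.08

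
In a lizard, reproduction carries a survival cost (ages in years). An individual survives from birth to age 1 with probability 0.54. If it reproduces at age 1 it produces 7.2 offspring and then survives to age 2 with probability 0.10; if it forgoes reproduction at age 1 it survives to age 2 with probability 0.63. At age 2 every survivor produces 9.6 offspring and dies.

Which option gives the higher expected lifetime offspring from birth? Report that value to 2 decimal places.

breed at age 1: R₀ = 0.54 × (7.2 + 0.10 × 9.6) = 0.54 × 8.1600 = 4.4064
delay to age 2: R₀ = 0.54 × (0.63 × 9.6) = 0.54 × 6.0480 = 3.2659
Higher: breed at age 1 (4.4064).

4.41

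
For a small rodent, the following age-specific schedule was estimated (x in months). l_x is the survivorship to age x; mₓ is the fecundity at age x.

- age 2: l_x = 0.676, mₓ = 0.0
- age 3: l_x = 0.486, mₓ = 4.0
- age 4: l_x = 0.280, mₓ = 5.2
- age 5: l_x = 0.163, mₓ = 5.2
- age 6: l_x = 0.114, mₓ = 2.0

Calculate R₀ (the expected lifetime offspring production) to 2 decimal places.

4.48

R₀ = Σ l_x mₓ:
  age 2: 0.676 × 0.0 = 0.0000
  age 3: 0.486 × 4.0 = 1.9440
  age 4: 0.280 × 5.2 = 1.4560
  age 5: 0.163 × 5.2 = 0.8476
  age 6: 0.114 × 2.0 = 0.2280
R₀ = 0.0000 + 1.9440 + 1.4560 + 0.8476 + 0.2280 = 4.4756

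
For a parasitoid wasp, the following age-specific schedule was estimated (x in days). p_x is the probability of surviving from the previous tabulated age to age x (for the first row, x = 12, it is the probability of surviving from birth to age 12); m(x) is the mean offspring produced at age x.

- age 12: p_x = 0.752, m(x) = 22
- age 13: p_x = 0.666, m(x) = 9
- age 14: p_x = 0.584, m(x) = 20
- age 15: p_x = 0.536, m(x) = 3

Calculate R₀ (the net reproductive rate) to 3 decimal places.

Survivorship from birth: l_x = p_12·p_13·…·p_x.
  l_12 = 0.75200
  l_13 = 0.50083
  l_14 = 0.29249
  l_15 = 0.15677
R₀ = Σ l_x m(x):
  age 12: 0.75200 × 22 = 16.5440
  age 13: 0.50083 × 9 = 4.5075
  age 14: 0.29249 × 20 = 5.8498
  age 15: 0.15677 × 3 = 0.4703
R₀ = 16.5440 + 4.5075 + 5.8498 + 0.4703 = 27.3716

27.372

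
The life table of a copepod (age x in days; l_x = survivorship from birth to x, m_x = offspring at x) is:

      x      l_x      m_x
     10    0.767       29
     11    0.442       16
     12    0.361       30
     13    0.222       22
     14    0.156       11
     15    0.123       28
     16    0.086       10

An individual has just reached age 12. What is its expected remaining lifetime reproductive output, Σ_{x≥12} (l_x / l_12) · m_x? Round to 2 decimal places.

60.20

l_12 = 0.361. Conditional survival from age 12 to x is l_x / l_12.
  x=12: (0.361/0.361) × 30 = 30.0000
  x=13: (0.222/0.361) × 22 = 13.5291
  x=14: (0.156/0.361) × 11 = 4.7535
  x=15: (0.123/0.361) × 28 = 9.5402
  x=16: (0.086/0.361) × 10 = 2.3823
Sum = 30.0000 + 13.5291 + 4.7535 + 9.5402 + 2.3823 = 60.2050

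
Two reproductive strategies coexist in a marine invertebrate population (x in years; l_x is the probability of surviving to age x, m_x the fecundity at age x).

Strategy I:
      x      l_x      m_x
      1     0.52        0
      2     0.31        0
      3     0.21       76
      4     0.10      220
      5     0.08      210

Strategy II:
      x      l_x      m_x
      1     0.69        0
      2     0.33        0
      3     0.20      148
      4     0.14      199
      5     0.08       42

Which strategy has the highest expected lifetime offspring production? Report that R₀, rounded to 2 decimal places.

60.82

Strategy I: R₀ = 0.52×0 + 0.31×0 + 0.21×76 + 0.10×220 + 0.08×210 = 54.7600
Strategy II: R₀ = 0.69×0 + 0.33×0 + 0.20×148 + 0.14×199 + 0.08×42 = 60.8200
Highest R₀: strategy II with 60.8200.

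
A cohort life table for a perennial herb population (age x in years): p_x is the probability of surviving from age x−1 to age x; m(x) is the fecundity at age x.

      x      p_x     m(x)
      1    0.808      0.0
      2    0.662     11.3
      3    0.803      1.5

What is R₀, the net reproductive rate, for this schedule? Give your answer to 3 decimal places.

6.689

Survivorship from birth: l_x = p_1·p_2·…·p_x.
  l_1 = 0.80800
  l_2 = 0.53490
  l_3 = 0.42952
R₀ = Σ l_x m(x):
  age 1: 0.80800 × 0.0 = 0.0000
  age 2: 0.53490 × 11.3 = 6.0444
  age 3: 0.42952 × 1.5 = 0.6443
R₀ = 0.0000 + 6.0444 + 0.6443 = 6.6887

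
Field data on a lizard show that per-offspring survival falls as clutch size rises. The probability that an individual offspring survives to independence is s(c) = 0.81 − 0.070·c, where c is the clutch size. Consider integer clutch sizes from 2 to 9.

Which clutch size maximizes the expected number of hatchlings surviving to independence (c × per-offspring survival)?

Expected hatchlings surviving to independence = c × s(c):
  c=2: 2 × 0.670 = 1.340
  c=3: 3 × 0.600 = 1.800
  c=4: 4 × 0.530 = 2.120
  c=5: 5 × 0.460 = 2.300
  c=6: 6 × 0.390 = 2.340
  c=7: 7 × 0.320 = 2.240
  c=8: 8 × 0.250 = 2.000
  c=9: 9 × 0.180 = 1.620
Maximum at c = 6 (2.340 hatchlings surviving to independence).

6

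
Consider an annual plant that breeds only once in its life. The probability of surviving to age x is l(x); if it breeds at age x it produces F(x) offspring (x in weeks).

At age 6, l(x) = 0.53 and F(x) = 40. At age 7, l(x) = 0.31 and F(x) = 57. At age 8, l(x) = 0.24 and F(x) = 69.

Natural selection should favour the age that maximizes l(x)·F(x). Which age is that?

6

Expected offspring if breeding at age x = l(x) × F(x):
  age 6: 0.53 × 40 = 21.200
  age 7: 0.31 × 57 = 17.670
  age 8: 0.24 × 69 = 16.560
Maximum at age 6 (21.200).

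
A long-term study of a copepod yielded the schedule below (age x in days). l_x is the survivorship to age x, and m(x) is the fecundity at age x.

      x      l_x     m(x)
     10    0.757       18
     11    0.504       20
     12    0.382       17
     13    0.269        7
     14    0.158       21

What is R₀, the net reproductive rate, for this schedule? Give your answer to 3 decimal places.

R₀ = Σ l_x m(x):
  age 10: 0.757 × 18 = 13.6260
  age 11: 0.504 × 20 = 10.0800
  age 12: 0.382 × 17 = 6.4940
  age 13: 0.269 × 7 = 1.8830
  age 14: 0.158 × 21 = 3.3180
R₀ = 13.6260 + 10.0800 + 6.4940 + 1.8830 + 3.3180 = 35.4010

35.401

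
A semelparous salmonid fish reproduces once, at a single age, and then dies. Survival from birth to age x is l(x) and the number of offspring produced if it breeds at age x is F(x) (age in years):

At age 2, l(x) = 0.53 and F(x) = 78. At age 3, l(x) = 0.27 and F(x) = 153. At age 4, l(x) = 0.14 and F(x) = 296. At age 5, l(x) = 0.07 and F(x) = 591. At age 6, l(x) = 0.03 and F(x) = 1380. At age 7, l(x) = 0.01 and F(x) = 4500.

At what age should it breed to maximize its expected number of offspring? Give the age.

7

Expected offspring if breeding at age x = l(x) × F(x):
  age 2: 0.53 × 78 = 41.340
  age 3: 0.27 × 153 = 41.310
  age 4: 0.14 × 296 = 41.440
  age 5: 0.07 × 591 = 41.370
  age 6: 0.03 × 1380 = 41.400
  age 7: 0.01 × 4500 = 45.000
Maximum at age 7 (45.000).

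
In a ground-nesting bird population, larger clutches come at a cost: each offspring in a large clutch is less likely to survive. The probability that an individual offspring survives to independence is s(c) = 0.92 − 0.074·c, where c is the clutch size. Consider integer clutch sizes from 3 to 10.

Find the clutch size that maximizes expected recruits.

Expected recruits = c × s(c):
  c=3: 3 × 0.698 = 2.094
  c=4: 4 × 0.624 = 2.496
  c=5: 5 × 0.550 = 2.750
  c=6: 6 × 0.476 = 2.856
  c=7: 7 × 0.402 = 2.814
  c=8: 8 × 0.328 = 2.624
  c=9: 9 × 0.254 = 2.286
  c=10: 10 × 0.180 = 1.800
Maximum at c = 6 (2.856 recruits).

6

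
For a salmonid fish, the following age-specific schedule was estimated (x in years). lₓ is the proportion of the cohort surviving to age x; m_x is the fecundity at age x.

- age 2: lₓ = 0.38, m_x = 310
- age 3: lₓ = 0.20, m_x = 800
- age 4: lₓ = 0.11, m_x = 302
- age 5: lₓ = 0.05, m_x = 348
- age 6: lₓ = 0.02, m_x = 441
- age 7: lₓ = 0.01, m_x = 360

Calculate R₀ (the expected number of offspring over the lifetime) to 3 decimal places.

340.840

R₀ = Σ lₓ m_x:
  age 2: 0.38 × 310 = 117.8000
  age 3: 0.20 × 800 = 160.0000
  age 4: 0.11 × 302 = 33.2200
  age 5: 0.05 × 348 = 17.4000
  age 6: 0.02 × 441 = 8.8200
  age 7: 0.01 × 360 = 3.6000
R₀ = 117.8000 + 160.0000 + 33.2200 + 17.4000 + 8.8200 + 3.6000 = 340.8400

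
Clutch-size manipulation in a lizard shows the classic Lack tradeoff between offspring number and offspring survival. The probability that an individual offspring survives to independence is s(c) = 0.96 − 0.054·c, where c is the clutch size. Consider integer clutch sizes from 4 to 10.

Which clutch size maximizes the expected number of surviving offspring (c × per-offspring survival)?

Expected surviving offspring = c × s(c):
  c=4: 4 × 0.744 = 2.976
  c=5: 5 × 0.690 = 3.450
  c=6: 6 × 0.636 = 3.816
  c=7: 7 × 0.582 = 4.074
  c=8: 8 × 0.528 = 4.224
  c=9: 9 × 0.474 = 4.266
  c=10: 10 × 0.420 = 4.200
Maximum at c = 9 (4.266 surviving offspring).

9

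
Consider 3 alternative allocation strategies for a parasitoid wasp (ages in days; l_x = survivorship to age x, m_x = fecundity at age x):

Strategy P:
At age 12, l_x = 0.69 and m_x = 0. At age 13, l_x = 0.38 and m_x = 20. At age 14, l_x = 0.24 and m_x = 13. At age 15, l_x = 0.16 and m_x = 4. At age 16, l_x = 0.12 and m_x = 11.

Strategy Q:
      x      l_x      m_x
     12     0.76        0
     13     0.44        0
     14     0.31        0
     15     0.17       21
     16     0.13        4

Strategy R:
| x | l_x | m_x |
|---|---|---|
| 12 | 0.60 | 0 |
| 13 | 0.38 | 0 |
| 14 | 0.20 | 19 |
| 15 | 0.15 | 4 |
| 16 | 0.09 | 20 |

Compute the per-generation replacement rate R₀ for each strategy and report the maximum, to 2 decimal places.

12.68

Strategy P: R₀ = 0.69×0 + 0.38×20 + 0.24×13 + 0.16×4 + 0.12×11 = 12.6800
Strategy Q: R₀ = 0.76×0 + 0.44×0 + 0.31×0 + 0.17×21 + 0.13×4 = 4.0900
Strategy R: R₀ = 0.60×0 + 0.38×0 + 0.20×19 + 0.15×4 + 0.09×20 = 6.2000
Highest R₀: strategy P with 12.6800.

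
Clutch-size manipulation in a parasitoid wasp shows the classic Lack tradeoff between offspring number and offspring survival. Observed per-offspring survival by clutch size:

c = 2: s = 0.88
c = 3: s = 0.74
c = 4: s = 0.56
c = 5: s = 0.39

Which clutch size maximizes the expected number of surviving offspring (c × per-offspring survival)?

Expected surviving offspring = c × s(c):
  c=2: 2 × 0.88 = 1.760
  c=3: 3 × 0.74 = 2.220
  c=4: 4 × 0.56 = 2.240
  c=5: 5 × 0.39 = 1.950
Maximum at c = 4 (2.240 surviving offspring).

4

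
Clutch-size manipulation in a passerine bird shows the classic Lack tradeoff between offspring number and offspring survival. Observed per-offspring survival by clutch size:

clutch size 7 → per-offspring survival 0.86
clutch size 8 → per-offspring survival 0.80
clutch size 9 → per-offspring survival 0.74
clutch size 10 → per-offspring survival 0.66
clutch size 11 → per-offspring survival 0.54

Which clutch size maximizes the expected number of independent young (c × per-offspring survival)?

9

Expected independent young = c × s(c):
  c=7: 7 × 0.86 = 6.020
  c=8: 8 × 0.80 = 6.400
  c=9: 9 × 0.74 = 6.660
  c=10: 10 × 0.66 = 6.600
  c=11: 11 × 0.54 = 5.940
Maximum at c = 9 (6.660 independent young).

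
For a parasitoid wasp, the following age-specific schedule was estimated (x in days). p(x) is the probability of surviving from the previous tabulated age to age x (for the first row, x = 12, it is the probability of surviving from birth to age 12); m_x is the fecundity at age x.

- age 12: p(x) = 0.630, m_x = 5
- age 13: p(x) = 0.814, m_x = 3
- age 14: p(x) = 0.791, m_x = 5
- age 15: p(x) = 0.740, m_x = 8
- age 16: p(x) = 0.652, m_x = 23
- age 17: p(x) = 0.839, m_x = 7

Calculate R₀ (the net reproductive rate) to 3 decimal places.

Survivorship from birth: l_x = p_12·p_13·…·p_x.
  l_12 = 0.63000
  l_13 = 0.51282
  l_14 = 0.40564
  l_15 = 0.30017
  l_16 = 0.19571
  l_17 = 0.16420
R₀ = Σ l_x m_x:
  age 12: 0.63000 × 5 = 3.1500
  age 13: 0.51282 × 3 = 1.5385
  age 14: 0.40564 × 5 = 2.0282
  age 15: 0.30017 × 8 = 2.4014
  age 16: 0.19571 × 23 = 4.5013
  age 17: 0.16420 × 7 = 1.1494
R₀ = 3.1500 + 1.5385 + 2.0282 + 2.4014 + 4.5013 + 1.1494 = 14.7688

14.769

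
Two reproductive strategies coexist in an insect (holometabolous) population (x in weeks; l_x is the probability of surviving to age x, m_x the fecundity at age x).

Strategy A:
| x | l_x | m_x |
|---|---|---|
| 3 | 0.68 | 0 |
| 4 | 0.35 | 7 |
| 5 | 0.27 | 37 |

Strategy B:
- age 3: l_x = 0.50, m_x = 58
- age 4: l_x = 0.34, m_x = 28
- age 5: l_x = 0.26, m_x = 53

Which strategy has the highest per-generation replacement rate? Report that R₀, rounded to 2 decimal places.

52.30

Strategy A: R₀ = 0.68×0 + 0.35×7 + 0.27×37 = 12.4400
Strategy B: R₀ = 0.50×58 + 0.34×28 + 0.26×53 = 52.3000
Highest R₀: strategy B with 52.3000.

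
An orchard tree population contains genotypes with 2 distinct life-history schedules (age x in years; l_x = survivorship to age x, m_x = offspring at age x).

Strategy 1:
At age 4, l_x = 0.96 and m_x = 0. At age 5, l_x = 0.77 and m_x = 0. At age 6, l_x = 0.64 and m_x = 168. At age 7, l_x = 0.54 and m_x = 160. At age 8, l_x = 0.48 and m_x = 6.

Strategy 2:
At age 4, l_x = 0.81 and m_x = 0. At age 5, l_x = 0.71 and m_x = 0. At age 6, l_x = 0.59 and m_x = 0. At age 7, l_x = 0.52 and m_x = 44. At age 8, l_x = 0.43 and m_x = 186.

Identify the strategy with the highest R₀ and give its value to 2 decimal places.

Strategy 1: R₀ = 0.96×0 + 0.77×0 + 0.64×168 + 0.54×160 + 0.48×6 = 196.8000
Strategy 2: R₀ = 0.81×0 + 0.71×0 + 0.59×0 + 0.52×44 + 0.43×186 = 102.8600
Highest R₀: strategy 1 with 196.8000.

196.80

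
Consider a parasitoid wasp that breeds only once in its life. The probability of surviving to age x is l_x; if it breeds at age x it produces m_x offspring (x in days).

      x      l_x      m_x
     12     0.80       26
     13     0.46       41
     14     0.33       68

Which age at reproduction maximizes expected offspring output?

Expected offspring if breeding at age x = l_x × m_x:
  age 12: 0.80 × 26 = 20.800
  age 13: 0.46 × 41 = 18.860
  age 14: 0.33 × 68 = 22.440
Maximum at age 14 (22.440).

14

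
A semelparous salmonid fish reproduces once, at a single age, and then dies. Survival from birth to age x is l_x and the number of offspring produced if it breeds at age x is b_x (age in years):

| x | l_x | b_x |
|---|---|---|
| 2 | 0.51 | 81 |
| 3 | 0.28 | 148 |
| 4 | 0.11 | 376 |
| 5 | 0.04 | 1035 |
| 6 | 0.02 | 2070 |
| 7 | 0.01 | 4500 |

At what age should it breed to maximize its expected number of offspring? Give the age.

7

Expected offspring if breeding at age x = l_x × b_x:
  age 2: 0.51 × 81 = 41.310
  age 3: 0.28 × 148 = 41.440
  age 4: 0.11 × 376 = 41.360
  age 5: 0.04 × 1035 = 41.400
  age 6: 0.02 × 2070 = 41.400
  age 7: 0.01 × 4500 = 45.000
Maximum at age 7 (45.000).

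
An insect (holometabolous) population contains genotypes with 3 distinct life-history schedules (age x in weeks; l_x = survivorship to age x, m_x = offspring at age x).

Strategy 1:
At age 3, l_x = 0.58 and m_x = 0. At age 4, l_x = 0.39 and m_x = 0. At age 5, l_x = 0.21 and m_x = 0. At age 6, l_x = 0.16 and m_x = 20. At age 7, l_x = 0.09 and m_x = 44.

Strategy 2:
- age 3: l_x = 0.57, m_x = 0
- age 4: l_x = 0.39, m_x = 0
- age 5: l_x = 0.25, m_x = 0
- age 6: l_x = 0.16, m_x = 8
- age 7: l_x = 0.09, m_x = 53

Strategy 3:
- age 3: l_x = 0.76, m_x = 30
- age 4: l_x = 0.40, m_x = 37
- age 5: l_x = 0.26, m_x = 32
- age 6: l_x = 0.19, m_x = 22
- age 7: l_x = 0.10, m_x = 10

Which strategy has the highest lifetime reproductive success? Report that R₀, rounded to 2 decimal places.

51.10

Strategy 1: R₀ = 0.58×0 + 0.39×0 + 0.21×0 + 0.16×20 + 0.09×44 = 7.1600
Strategy 2: R₀ = 0.57×0 + 0.39×0 + 0.25×0 + 0.16×8 + 0.09×53 = 6.0500
Strategy 3: R₀ = 0.76×30 + 0.40×37 + 0.26×32 + 0.19×22 + 0.10×10 = 51.1000
Highest R₀: strategy 3 with 51.1000.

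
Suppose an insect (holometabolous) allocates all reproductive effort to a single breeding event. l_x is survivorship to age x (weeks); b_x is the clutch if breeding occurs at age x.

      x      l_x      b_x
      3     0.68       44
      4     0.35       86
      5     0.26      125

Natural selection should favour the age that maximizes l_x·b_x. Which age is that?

5

Expected offspring if breeding at age x = l_x × b_x:
  age 3: 0.68 × 44 = 29.920
  age 4: 0.35 × 86 = 30.100
  age 5: 0.26 × 125 = 32.500
Maximum at age 5 (32.500).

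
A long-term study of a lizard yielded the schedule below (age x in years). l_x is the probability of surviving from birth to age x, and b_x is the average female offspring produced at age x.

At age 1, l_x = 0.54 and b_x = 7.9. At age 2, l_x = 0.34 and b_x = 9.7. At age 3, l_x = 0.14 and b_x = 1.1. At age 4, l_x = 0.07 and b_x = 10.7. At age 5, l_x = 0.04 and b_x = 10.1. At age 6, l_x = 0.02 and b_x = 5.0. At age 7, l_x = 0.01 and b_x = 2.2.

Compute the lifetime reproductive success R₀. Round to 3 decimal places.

8.993

R₀ = Σ l_x b_x:
  age 1: 0.54 × 7.9 = 4.2660
  age 2: 0.34 × 9.7 = 3.2980
  age 3: 0.14 × 1.1 = 0.1540
  age 4: 0.07 × 10.7 = 0.7490
  age 5: 0.04 × 10.1 = 0.4040
  age 6: 0.02 × 5.0 = 0.1000
  age 7: 0.01 × 2.2 = 0.0220
R₀ = 4.2660 + 3.2980 + 0.1540 + 0.7490 + 0.4040 + 0.1000 + 0.0220 = 8.9930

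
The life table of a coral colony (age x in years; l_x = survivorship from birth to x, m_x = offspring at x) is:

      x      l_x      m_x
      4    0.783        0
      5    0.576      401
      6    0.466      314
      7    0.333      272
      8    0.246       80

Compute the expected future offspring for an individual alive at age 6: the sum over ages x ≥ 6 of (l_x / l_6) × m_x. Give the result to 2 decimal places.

550.60

l_6 = 0.466. Conditional survival from age 6 to x is l_x / l_6.
  x=6: (0.466/0.466) × 314 = 314.0000
  x=7: (0.333/0.466) × 272 = 194.3691
  x=8: (0.246/0.466) × 80 = 42.2318
Sum = 314.0000 + 194.3691 + 42.2318 = 550.6009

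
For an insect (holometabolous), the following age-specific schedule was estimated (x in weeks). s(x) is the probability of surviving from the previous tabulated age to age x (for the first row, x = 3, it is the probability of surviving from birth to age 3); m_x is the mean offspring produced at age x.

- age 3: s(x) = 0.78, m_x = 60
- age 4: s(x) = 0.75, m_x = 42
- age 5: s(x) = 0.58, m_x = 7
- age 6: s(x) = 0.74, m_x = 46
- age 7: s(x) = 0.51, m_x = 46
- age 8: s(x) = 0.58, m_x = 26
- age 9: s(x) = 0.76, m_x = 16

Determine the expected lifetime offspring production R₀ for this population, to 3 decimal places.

Survivorship from birth: l_x = s_3·s_4·…·s_x.
  l_3 = 0.78000
  l_4 = 0.58500
  l_5 = 0.33930
  l_6 = 0.25108
  l_7 = 0.12805
  l_8 = 0.07427
  l_9 = 0.05645
R₀ = Σ l_x m_x:
  age 3: 0.78000 × 60 = 46.8000
  age 4: 0.58500 × 42 = 24.5700
  age 5: 0.33930 × 7 = 2.3751
  age 6: 0.25108 × 46 = 11.5497
  age 7: 0.12805 × 46 = 5.8903
  age 8: 0.07427 × 26 = 1.9310
  age 9: 0.05645 × 16 = 0.9032
R₀ = 46.8000 + 24.5700 + 2.3751 + 11.5497 + 5.8903 + 1.9310 + 0.9032 = 94.0193

94.019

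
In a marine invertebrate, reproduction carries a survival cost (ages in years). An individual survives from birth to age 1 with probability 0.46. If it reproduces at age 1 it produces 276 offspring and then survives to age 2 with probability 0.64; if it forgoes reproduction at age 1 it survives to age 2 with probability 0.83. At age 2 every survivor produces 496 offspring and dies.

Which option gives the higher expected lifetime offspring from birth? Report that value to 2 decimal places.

272.98

breed at age 1: R₀ = 0.46 × (276 + 0.64 × 496) = 0.46 × 593.4400 = 272.9824
delay to age 2: R₀ = 0.46 × (0.83 × 496) = 0.46 × 411.6800 = 189.3728
Higher: breed at age 1 (272.9824).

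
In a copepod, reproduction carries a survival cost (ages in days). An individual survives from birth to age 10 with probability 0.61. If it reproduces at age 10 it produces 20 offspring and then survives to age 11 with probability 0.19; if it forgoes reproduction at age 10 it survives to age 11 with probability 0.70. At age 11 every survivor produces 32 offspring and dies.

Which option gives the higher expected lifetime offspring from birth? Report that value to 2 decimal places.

15.91

breed at age 10: R₀ = 0.61 × (20 + 0.19 × 32) = 0.61 × 26.0800 = 15.9088
delay to age 11: R₀ = 0.61 × (0.70 × 32) = 0.61 × 22.4000 = 13.6640
Higher: breed at age 10 (15.9088).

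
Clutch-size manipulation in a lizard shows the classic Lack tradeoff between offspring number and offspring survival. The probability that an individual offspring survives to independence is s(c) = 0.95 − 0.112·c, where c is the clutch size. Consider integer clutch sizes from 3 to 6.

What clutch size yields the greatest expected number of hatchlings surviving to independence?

Expected hatchlings surviving to independence = c × s(c):
  c=3: 3 × 0.614 = 1.842
  c=4: 4 × 0.502 = 2.008
  c=5: 5 × 0.390 = 1.950
  c=6: 6 × 0.278 = 1.668
Maximum at c = 4 (2.008 hatchlings surviving to independence).

4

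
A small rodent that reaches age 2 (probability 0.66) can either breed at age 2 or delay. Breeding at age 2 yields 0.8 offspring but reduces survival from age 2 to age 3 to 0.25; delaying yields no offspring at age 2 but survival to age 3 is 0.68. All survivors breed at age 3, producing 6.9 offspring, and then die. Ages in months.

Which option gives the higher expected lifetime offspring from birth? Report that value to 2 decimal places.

breed at age 2: R₀ = 0.66 × (0.8 + 0.25 × 6.9) = 0.66 × 2.5250 = 1.6665
delay to age 3: R₀ = 0.66 × (0.68 × 6.9) = 0.66 × 4.6920 = 3.0967
Higher: delay to age 3 (3.0967).

3.10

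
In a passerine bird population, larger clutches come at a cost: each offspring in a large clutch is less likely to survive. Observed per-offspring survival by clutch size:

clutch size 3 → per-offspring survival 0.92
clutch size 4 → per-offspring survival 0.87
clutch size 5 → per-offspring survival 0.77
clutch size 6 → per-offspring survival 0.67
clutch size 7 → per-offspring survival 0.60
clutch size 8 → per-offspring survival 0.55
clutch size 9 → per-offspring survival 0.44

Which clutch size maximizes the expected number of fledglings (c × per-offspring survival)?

Expected fledglings = c × s(c):
  c=3: 3 × 0.92 = 2.760
  c=4: 4 × 0.87 = 3.480
  c=5: 5 × 0.77 = 3.850
  c=6: 6 × 0.67 = 4.020
  c=7: 7 × 0.60 = 4.200
  c=8: 8 × 0.55 = 4.400
  c=9: 9 × 0.44 = 3.960
Maximum at c = 8 (4.400 fledglings).

8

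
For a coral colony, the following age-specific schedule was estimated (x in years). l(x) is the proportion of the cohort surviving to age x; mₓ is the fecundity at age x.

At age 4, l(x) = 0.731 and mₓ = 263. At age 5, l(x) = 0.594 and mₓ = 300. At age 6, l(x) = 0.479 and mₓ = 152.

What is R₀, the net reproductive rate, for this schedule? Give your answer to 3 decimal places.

443.261

R₀ = Σ l(x) mₓ:
  age 4: 0.731 × 263 = 192.2530
  age 5: 0.594 × 300 = 178.2000
  age 6: 0.479 × 152 = 72.8080
R₀ = 192.2530 + 178.2000 + 72.8080 = 443.2610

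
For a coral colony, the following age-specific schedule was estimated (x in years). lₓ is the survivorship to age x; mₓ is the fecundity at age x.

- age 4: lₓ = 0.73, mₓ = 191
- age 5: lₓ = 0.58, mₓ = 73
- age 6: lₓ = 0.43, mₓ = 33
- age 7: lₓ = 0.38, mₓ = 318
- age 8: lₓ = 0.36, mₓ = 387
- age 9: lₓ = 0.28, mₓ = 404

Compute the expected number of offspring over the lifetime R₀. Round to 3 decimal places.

569.240

R₀ = Σ lₓ mₓ:
  age 4: 0.73 × 191 = 139.4300
  age 5: 0.58 × 73 = 42.3400
  age 6: 0.43 × 33 = 14.1900
  age 7: 0.38 × 318 = 120.8400
  age 8: 0.36 × 387 = 139.3200
  age 9: 0.28 × 404 = 113.1200
R₀ = 139.4300 + 42.3400 + 14.1900 + 120.8400 + 139.3200 + 113.1200 = 569.2400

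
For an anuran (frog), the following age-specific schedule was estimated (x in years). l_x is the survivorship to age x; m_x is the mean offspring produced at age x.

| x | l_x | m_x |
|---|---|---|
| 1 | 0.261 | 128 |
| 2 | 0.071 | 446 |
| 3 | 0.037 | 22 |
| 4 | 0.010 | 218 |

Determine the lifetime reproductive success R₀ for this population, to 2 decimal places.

68.07

R₀ = Σ l_x m_x:
  age 1: 0.261 × 128 = 33.4080
  age 2: 0.071 × 446 = 31.6660
  age 3: 0.037 × 22 = 0.8140
  age 4: 0.010 × 218 = 2.1800
R₀ = 33.4080 + 31.6660 + 0.8140 + 2.1800 = 68.0680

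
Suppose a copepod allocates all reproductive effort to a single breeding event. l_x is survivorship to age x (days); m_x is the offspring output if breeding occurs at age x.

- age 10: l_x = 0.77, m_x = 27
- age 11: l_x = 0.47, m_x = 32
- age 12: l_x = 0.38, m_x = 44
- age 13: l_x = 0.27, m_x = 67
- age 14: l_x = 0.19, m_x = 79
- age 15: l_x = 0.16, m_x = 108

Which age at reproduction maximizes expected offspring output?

10

Expected offspring if breeding at age x = l_x × m_x:
  age 10: 0.77 × 27 = 20.790
  age 11: 0.47 × 32 = 15.040
  age 12: 0.38 × 44 = 16.720
  age 13: 0.27 × 67 = 18.090
  age 14: 0.19 × 79 = 15.010
  age 15: 0.16 × 108 = 17.280
Maximum at age 10 (20.790).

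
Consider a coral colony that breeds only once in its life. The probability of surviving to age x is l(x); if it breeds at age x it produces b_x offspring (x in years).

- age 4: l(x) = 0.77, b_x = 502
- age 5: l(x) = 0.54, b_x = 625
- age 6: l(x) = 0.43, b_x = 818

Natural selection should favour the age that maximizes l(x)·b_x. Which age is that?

Expected offspring if breeding at age x = l(x) × b_x:
  age 4: 0.77 × 502 = 386.540
  age 5: 0.54 × 625 = 337.500
  age 6: 0.43 × 818 = 351.740
Maximum at age 4 (386.540).

4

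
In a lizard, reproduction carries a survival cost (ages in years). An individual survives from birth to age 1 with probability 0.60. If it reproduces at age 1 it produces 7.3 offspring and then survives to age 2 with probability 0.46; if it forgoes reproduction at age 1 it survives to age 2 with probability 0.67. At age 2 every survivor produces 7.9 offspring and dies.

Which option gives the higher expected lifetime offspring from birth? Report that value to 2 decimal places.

6.56

breed at age 1: R₀ = 0.60 × (7.3 + 0.46 × 7.9) = 0.60 × 10.9340 = 6.5604
delay to age 2: R₀ = 0.60 × (0.67 × 7.9) = 0.60 × 5.2930 = 3.1758
Higher: breed at age 1 (6.5604).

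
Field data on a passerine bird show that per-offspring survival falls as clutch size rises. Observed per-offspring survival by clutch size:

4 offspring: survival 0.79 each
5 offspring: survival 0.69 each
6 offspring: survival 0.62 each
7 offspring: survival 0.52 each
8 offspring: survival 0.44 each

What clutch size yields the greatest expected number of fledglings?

Expected fledglings = c × s(c):
  c=4: 4 × 0.79 = 3.160
  c=5: 5 × 0.69 = 3.450
  c=6: 6 × 0.62 = 3.720
  c=7: 7 × 0.52 = 3.640
  c=8: 8 × 0.44 = 3.520
Maximum at c = 6 (3.720 fledglings).

6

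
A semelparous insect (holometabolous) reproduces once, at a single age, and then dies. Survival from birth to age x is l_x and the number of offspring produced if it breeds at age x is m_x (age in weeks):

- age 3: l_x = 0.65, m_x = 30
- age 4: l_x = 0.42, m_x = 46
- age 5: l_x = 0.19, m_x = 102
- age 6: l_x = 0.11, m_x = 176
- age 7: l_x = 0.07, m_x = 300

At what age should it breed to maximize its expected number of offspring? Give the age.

Expected offspring if breeding at age x = l_x × m_x:
  age 3: 0.65 × 30 = 19.500
  age 4: 0.42 × 46 = 19.320
  age 5: 0.19 × 102 = 19.380
  age 6: 0.11 × 176 = 19.360
  age 7: 0.07 × 300 = 21.000
Maximum at age 7 (21.000).

7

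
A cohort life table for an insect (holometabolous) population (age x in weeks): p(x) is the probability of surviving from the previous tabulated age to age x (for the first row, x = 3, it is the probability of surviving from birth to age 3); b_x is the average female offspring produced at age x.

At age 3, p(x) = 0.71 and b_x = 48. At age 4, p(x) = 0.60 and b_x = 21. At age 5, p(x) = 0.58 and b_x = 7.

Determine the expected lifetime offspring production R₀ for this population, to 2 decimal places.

44.76

Survivorship from birth: l_x = p_3·p_4·…·p_x.
  l_3 = 0.71000
  l_4 = 0.42600
  l_5 = 0.24708
R₀ = Σ l_x b_x:
  age 3: 0.71000 × 48 = 34.0800
  age 4: 0.42600 × 21 = 8.9460
  age 5: 0.24708 × 7 = 1.7296
R₀ = 34.0800 + 8.9460 + 1.7296 = 44.7556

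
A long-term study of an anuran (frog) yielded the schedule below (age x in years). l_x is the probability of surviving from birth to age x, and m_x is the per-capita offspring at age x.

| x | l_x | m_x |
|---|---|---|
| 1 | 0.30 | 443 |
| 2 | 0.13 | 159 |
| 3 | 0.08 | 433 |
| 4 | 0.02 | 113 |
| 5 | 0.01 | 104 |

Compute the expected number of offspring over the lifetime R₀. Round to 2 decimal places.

191.51

R₀ = Σ l_x m_x:
  age 1: 0.30 × 443 = 132.9000
  age 2: 0.13 × 159 = 20.6700
  age 3: 0.08 × 433 = 34.6400
  age 4: 0.02 × 113 = 2.2600
  age 5: 0.01 × 104 = 1.0400
R₀ = 132.9000 + 20.6700 + 34.6400 + 2.2600 + 1.0400 = 191.5100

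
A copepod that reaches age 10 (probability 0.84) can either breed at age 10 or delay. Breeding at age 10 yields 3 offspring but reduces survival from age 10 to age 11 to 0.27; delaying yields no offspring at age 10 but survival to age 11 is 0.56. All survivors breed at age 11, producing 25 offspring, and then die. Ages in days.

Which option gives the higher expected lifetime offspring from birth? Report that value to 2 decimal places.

11.76

breed at age 10: R₀ = 0.84 × (3 + 0.27 × 25) = 0.84 × 9.7500 = 8.1900
delay to age 11: R₀ = 0.84 × (0.56 × 25) = 0.84 × 14.0000 = 11.7600
Higher: delay to age 11 (11.7600).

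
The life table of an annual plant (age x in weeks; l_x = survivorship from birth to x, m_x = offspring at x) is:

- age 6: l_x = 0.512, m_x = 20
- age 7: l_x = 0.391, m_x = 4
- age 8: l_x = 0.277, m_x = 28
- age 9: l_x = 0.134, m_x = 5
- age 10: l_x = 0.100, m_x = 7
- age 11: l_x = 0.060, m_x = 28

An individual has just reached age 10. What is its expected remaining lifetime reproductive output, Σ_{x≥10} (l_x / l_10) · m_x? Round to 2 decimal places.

l_10 = 0.100. Conditional survival from age 10 to x is l_x / l_10.
  x=10: (0.100/0.100) × 7 = 7.0000
  x=11: (0.060/0.100) × 28 = 16.8000
Sum = 7.0000 + 16.8000 = 23.8000

23.80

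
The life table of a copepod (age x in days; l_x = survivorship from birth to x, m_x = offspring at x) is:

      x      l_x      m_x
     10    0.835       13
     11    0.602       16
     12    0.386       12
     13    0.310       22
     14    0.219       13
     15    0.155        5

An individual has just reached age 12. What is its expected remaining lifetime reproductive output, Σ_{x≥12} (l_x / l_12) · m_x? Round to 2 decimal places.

39.05

l_12 = 0.386. Conditional survival from age 12 to x is l_x / l_12.
  x=12: (0.386/0.386) × 12 = 12.0000
  x=13: (0.310/0.386) × 22 = 17.6684
  x=14: (0.219/0.386) × 13 = 7.3756
  x=15: (0.155/0.386) × 5 = 2.0078
Sum = 12.0000 + 17.6684 + 7.3756 + 2.0078 = 39.0518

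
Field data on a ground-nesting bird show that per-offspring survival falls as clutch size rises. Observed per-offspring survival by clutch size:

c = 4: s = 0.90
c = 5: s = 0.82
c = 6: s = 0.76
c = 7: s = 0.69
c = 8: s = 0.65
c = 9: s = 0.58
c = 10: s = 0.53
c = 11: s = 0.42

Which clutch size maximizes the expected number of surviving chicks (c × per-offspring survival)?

10

Expected surviving chicks = c × s(c):
  c=4: 4 × 0.90 = 3.600
  c=5: 5 × 0.82 = 4.100
  c=6: 6 × 0.76 = 4.560
  c=7: 7 × 0.69 = 4.830
  c=8: 8 × 0.65 = 5.200
  c=9: 9 × 0.58 = 5.220
  c=10: 10 × 0.53 = 5.300
  c=11: 11 × 0.42 = 4.620
Maximum at c = 10 (5.300 surviving chicks).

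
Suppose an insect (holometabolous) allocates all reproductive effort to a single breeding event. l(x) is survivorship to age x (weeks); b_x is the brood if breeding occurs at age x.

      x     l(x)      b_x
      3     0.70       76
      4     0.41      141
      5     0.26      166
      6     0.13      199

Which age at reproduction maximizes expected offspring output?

Expected offspring if breeding at age x = l(x) × b_x:
  age 3: 0.70 × 76 = 53.200
  age 4: 0.41 × 141 = 57.810
  age 5: 0.26 × 166 = 43.160
  age 6: 0.13 × 199 = 25.870
Maximum at age 4 (57.810).

4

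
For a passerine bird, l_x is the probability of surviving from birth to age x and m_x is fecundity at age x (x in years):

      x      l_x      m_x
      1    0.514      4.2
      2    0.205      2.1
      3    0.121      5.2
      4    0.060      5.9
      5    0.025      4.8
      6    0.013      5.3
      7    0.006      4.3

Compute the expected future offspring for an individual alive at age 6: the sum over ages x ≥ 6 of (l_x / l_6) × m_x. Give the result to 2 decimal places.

7.28

l_6 = 0.013. Conditional survival from age 6 to x is l_x / l_6.
  x=6: (0.013/0.013) × 5.3 = 5.3000
  x=7: (0.006/0.013) × 4.3 = 1.9846
Sum = 5.3000 + 1.9846 = 7.2846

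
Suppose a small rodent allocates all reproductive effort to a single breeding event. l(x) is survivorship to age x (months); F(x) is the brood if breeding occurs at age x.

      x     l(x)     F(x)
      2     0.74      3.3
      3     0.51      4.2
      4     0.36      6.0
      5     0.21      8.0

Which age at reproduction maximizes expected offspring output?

Expected offspring if breeding at age x = l(x) × F(x):
  age 2: 0.74 × 3.3 = 2.442
  age 3: 0.51 × 4.2 = 2.142
  age 4: 0.36 × 6.0 = 2.160
  age 5: 0.21 × 8.0 = 1.680
Maximum at age 2 (2.442).

2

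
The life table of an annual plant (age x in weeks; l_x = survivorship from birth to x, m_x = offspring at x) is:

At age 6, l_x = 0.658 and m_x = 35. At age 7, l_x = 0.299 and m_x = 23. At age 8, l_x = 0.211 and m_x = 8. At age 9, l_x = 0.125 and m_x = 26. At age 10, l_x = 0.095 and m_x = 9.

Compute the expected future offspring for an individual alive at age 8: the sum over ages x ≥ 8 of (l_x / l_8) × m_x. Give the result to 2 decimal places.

l_8 = 0.211. Conditional survival from age 8 to x is l_x / l_8.
  x=8: (0.211/0.211) × 8 = 8.0000
  x=9: (0.125/0.211) × 26 = 15.4028
  x=10: (0.095/0.211) × 9 = 4.0521
Sum = 8.0000 + 15.4028 + 4.0521 = 27.4550

27.45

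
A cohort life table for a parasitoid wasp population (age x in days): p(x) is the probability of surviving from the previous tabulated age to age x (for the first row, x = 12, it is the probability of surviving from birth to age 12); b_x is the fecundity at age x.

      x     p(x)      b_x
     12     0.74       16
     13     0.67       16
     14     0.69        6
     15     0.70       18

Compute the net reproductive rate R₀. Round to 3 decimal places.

Survivorship from birth: l_x = p_12·p_13·…·p_x.
  l_12 = 0.74000
  l_13 = 0.49580
  l_14 = 0.34210
  l_15 = 0.23947
R₀ = Σ l_x b_x:
  age 12: 0.74000 × 16 = 11.8400
  age 13: 0.49580 × 16 = 7.9328
  age 14: 0.34210 × 6 = 2.0526
  age 15: 0.23947 × 18 = 4.3105
R₀ = 11.8400 + 7.9328 + 2.0526 + 4.3105 = 26.1359

26.136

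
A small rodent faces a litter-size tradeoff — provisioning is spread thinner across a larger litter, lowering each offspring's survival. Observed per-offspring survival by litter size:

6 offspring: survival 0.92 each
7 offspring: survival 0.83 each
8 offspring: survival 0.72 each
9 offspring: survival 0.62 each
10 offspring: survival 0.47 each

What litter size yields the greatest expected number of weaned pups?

7

Expected weaned pups = c × s(c):
  c=6: 6 × 0.92 = 5.520
  c=7: 7 × 0.83 = 5.810
  c=8: 8 × 0.72 = 5.760
  c=9: 9 × 0.62 = 5.580
  c=10: 10 × 0.47 = 4.700
Maximum at c = 7 (5.810 weaned pups).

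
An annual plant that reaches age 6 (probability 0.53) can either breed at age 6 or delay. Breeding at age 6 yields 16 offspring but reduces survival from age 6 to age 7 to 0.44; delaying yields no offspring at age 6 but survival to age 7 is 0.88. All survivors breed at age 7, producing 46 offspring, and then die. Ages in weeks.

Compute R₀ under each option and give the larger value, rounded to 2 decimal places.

21.45

breed at age 6: R₀ = 0.53 × (16 + 0.44 × 46) = 0.53 × 36.2400 = 19.2072
delay to age 7: R₀ = 0.53 × (0.88 × 46) = 0.53 × 40.4800 = 21.4544
Higher: delay to age 7 (21.4544).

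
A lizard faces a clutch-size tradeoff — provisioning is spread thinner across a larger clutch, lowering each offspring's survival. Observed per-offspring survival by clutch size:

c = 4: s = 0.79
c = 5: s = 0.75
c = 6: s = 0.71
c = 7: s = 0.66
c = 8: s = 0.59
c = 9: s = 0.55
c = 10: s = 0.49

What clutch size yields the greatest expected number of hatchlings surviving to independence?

Expected hatchlings surviving to independence = c × s(c):
  c=4: 4 × 0.79 = 3.160
  c=5: 5 × 0.75 = 3.750
  c=6: 6 × 0.71 = 4.260
  c=7: 7 × 0.66 = 4.620
  c=8: 8 × 0.59 = 4.720
  c=9: 9 × 0.55 = 4.950
  c=10: 10 × 0.49 = 4.900
Maximum at c = 9 (4.950 hatchlings surviving to independence).

9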